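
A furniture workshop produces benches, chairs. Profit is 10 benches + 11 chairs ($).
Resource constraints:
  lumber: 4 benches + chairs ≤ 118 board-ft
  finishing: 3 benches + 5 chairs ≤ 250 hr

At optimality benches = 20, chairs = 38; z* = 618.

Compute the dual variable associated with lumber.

Both lumber and finishing are binding at x*.
From A_Bᵀ y = c: 4·y_lumber + 3·y_finishing = 10; 1·y_lumber + 5·y_finishing = 11.
This yields shadow prices y_lumber = 1, y_finishing = 2.
Shadow price of lumber = 1.

1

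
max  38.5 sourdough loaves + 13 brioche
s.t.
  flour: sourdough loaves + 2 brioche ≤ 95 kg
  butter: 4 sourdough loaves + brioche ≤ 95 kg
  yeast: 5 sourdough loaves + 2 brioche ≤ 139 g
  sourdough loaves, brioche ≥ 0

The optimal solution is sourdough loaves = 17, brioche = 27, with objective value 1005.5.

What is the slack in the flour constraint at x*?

flour used = 1·17 + 2·27 = 71; slack = 95 − 71 = 24.

24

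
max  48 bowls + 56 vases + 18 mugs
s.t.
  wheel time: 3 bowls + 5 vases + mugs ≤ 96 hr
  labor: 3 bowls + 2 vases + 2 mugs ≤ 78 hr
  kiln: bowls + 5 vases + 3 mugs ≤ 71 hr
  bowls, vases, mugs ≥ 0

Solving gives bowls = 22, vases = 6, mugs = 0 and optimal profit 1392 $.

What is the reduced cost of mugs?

At the optimum: wheel time uses 96 of 96 (binding); labor uses 78 of 78 (binding); kiln uses 52 of 71 (slack = 19).
Since kiln is not tight, its dual is 0.
From A_Bᵀ y = c: 3·y_wheel time + 3·y_labor = 48; 5·y_wheel time + 2·y_labor = 56.
Solving: y_wheel time = 8, y_labor = 8.
Reduced cost of mugs: c₃ − yᵀa₃ = 18 − (8·1 + 8·2) = 18 − 24 = -6.

-6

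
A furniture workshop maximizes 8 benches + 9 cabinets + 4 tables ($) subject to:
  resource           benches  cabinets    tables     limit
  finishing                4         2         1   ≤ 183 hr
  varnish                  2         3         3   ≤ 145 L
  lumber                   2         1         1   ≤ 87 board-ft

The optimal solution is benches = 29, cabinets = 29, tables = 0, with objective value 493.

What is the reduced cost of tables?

-5

Binding: varnish and lumber. Non-binding: finishing (9 unused).
Slack constraints have shadow price 0 (complementary slackness).
The binding rows give the dual system: 2·y_varnish + 2·y_lumber = 8 and 3·y_varnish + 1·y_lumber = 9.
Solving: y_varnish = 2.5, y_lumber = 1.5.
Reduced cost of tables: c₃ − yᵀa₃ = 4 − (2.5·3 + 1.5·1) = 4 − 9 = -5.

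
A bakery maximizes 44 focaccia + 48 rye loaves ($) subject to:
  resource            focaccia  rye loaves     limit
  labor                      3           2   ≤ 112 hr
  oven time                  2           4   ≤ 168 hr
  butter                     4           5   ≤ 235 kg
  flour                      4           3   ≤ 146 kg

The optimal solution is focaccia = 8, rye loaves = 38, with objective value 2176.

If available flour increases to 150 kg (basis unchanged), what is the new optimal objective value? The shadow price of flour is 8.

Δb = 4, so new z* = 2176 + (8)·(4) = 2176 + 32 = 2208.

2208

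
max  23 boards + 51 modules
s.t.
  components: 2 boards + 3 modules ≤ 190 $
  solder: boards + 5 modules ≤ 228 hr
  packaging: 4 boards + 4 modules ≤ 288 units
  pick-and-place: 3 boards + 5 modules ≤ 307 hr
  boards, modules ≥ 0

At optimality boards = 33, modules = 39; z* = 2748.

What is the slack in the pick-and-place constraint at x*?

pick-and-place used = 3·33 + 5·39 = 294; slack = 307 − 294 = 13.

13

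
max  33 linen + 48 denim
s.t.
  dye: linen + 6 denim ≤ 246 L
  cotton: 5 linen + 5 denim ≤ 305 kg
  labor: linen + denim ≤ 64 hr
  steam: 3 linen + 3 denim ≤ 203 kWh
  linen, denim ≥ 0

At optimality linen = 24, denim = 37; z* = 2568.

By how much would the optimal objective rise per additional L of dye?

3

Binding: dye and cotton. Non-binding: labor (3 unused), steam (20 unused).
Since labor, steam are not tight, their duals are 0.
The binding rows give the dual system: 1·y_dye + 5·y_cotton = 33 and 6·y_dye + 5·y_cotton = 48.
→ y_dye = 3 and y_cotton = 6.
Shadow price of dye = 3.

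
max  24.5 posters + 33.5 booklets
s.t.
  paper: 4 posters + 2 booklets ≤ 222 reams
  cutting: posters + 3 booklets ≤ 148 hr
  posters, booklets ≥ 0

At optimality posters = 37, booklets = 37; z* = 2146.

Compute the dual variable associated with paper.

At the optimum: paper uses 222 of 222 (binding); cutting uses 148 of 148 (binding).
Dual feasibility on the basic columns requires 4·y_paper + 1·y_cutting = 24.5, 2·y_paper + 3·y_cutting = 33.5.
Solving: y_paper = 4, y_cutting = 8.5.
Shadow price of paper = 4.

4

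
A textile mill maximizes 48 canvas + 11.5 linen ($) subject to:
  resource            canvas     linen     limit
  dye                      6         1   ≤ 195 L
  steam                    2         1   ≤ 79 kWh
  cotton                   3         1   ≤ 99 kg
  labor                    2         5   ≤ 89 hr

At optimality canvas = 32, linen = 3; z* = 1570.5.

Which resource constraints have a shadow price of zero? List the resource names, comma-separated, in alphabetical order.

dye: 195/195 (binding)
steam: 67/79 (slack 12)
cotton: 99/99 (binding)
labor: 79/89 (slack 10)
By complementary slackness, a constraint with positive slack has shadow price 0 → labor, steam.

labor, steam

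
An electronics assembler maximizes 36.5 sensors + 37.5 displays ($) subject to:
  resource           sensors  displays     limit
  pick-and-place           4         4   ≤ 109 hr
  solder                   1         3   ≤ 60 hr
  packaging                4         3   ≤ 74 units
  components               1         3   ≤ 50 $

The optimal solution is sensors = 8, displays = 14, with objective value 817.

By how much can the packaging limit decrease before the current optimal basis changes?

Binding constraints: packaging, components. The basis is B = [[4,3],[1,3]] with det 9.
Per unit decrease in packaging, x* moves by d = (-0.3333, 0.1111).
The basis stays optimal until sensors reaches 0; allowable decrease = 24 units.

24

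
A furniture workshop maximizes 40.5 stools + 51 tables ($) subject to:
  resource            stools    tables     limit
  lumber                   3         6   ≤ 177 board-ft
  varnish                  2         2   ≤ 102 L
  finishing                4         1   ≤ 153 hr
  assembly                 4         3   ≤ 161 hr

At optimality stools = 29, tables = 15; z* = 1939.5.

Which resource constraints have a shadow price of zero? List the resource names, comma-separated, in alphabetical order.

finishing, varnish

lumber: 177/177 (binding)
varnish: 88/102 (slack 14)
finishing: 131/153 (slack 22)
assembly: 161/161 (binding)
By complementary slackness, a constraint with positive slack has shadow price 0 → finishing, varnish.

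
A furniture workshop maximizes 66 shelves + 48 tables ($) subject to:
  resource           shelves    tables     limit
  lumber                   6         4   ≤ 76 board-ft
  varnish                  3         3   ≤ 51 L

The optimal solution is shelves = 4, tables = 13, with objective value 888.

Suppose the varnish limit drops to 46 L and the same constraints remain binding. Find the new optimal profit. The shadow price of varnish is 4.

Δb = -5, so new z* = 888 + (4)·(-5) = 888 − 20 = 868.

868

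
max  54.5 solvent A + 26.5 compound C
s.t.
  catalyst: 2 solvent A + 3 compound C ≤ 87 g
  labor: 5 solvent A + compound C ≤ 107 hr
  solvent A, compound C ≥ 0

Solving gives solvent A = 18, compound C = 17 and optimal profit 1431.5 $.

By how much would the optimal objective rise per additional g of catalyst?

6

Check each constraint at x*: catalyst 87/87 (tight); labor 107/107 (tight).
The binding rows give the dual system: 2·y_catalyst + 5·y_labor = 54.5 and 3·y_catalyst + 1·y_labor = 26.5.
→ y_catalyst = 6 and y_labor = 8.5.
Shadow price of catalyst = 6.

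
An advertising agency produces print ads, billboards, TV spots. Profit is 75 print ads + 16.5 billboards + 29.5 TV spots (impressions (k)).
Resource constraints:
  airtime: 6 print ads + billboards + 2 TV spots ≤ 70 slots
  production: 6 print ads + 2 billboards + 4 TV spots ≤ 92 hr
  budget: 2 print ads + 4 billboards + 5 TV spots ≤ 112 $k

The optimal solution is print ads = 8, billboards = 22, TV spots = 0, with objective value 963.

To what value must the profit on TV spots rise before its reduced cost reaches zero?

Check each constraint at x*: airtime 70/70 (tight); production 92/92 (tight); budget 104/112 (slack 8).
By complementary slackness, y = 0 for the non-binding constraint.
From A_Bᵀ y = c: 6·y_airtime + 6·y_production = 75; 1·y_airtime + 2·y_production = 16.5.
Solving: y_airtime = 8.5, y_production = 4.
TV spots enters the basis when its profit ≥ yᵀa₃ = 8.5·2 + 4·4 = 33.

33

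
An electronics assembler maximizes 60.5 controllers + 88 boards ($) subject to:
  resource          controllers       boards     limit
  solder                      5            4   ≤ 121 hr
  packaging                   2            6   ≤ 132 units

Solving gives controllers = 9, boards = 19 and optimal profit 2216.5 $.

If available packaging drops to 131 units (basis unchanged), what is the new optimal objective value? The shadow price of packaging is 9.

Δb = -1, so new z* = 2216.5 + (9)·(-1) = 2216.5 − 9 = 2207.5.

2207.5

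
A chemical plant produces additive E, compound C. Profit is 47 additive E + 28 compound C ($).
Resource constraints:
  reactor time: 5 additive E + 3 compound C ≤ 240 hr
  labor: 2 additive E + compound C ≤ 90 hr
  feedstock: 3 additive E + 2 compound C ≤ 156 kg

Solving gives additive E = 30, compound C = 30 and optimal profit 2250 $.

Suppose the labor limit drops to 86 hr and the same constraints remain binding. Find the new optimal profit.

Binding: reactor time and labor. Non-binding: feedstock (6 unused).
By complementary slackness, y = 0 for the non-binding constraint.
The binding rows give the dual system: 5·y_reactor time + 2·y_labor = 47 and 3·y_reactor time + 1·y_labor = 28.
This yields shadow prices y_reactor time = 9, y_labor = 1.
Δz = y_labor·Δb = 1 × (-4) = -4, so new z* = 2250 − 4 = 2246.

2246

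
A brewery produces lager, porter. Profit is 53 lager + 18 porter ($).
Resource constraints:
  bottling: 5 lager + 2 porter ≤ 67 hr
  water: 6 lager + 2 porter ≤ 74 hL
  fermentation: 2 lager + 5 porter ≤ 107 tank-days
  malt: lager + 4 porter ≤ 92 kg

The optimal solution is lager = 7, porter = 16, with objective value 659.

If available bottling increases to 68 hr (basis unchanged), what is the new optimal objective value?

660

Check each constraint at x*: bottling 67/67 (tight); water 74/74 (tight); fermentation 94/107 (slack 13); malt 71/92 (slack 21).
Since fermentation, malt are not tight, their duals are 0.
Dual feasibility on the basic columns requires 5·y_bottling + 6·y_water = 53, 2·y_bottling + 2·y_water = 18.
This yields shadow prices y_bottling = 1, y_water = 8.
Δz = y_bottling·Δb = 1 × (1) = 1, so new z* = 659 + 1 = 660.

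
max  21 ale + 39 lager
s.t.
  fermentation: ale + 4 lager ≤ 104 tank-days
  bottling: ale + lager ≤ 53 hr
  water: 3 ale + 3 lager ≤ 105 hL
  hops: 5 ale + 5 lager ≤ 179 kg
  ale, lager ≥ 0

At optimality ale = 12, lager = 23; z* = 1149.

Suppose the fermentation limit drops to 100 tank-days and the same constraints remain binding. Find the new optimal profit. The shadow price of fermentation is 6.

1125

Δb = -4, so new z* = 1149 + (6)·(-4) = 1149 − 24 = 1125.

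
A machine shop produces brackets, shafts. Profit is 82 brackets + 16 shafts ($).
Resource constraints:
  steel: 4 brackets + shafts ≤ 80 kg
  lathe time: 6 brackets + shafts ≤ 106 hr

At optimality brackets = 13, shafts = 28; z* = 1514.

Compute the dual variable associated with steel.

7

At the optimum: steel uses 80 of 80 (binding); lathe time uses 106 of 106 (binding).
The binding rows give the dual system: 4·y_steel + 6·y_lathe time = 82 and 1·y_steel + 1·y_lathe time = 16.
This yields shadow prices y_steel = 7, y_lathe time = 9.
Shadow price of steel = 7.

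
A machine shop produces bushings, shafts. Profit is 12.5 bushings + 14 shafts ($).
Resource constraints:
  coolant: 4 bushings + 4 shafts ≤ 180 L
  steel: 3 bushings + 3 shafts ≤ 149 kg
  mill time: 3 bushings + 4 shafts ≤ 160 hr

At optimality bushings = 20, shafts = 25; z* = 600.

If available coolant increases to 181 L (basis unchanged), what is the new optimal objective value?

At the optimum: coolant uses 180 of 180 (binding); steel uses 135 of 149 (slack = 14); mill time uses 160 of 160 (binding).
Slack constraints have shadow price 0 (complementary slackness).
The binding rows give the dual system: 4·y_coolant + 3·y_mill time = 12.5 and 4·y_coolant + 4·y_mill time = 14.
Solving: y_coolant = 2, y_mill time = 1.5.
Δz = y_coolant·Δb = 2 × (1) = 2, so new z* = 600 + 2 = 602.

602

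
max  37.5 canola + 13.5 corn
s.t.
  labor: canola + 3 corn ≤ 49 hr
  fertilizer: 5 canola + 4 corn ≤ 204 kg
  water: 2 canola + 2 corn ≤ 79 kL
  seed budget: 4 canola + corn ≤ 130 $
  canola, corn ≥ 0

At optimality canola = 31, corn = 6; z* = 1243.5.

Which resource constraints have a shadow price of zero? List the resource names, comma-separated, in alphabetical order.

labor: 49/49 (binding)
fertilizer: 179/204 (slack 25)
water: 74/79 (slack 5)
seed budget: 130/130 (binding)
By complementary slackness, a constraint with positive slack has shadow price 0 → fertilizer, water.

fertilizer, water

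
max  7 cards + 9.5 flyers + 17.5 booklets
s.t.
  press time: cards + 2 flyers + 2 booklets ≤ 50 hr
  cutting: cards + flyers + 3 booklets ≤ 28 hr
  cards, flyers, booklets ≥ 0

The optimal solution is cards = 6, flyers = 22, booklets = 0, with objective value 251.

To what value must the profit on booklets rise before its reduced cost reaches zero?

18.5

Both press time and cutting are binding at x*.
The binding rows give the dual system: 1·y_press time + 1·y_cutting = 7 and 2·y_press time + 1·y_cutting = 9.5.
This yields shadow prices y_press time = 2.5, y_cutting = 4.5.
booklets enters the basis when its profit ≥ yᵀa₃ = 2.5·2 + 4.5·3 = 18.5.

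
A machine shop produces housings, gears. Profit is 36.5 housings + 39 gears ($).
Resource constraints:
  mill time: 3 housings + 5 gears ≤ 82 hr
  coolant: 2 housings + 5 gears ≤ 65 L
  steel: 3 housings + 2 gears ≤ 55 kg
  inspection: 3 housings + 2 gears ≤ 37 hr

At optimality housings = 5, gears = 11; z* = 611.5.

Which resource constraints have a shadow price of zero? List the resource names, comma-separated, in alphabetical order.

mill time, steel

mill time: 70/82 (slack 12)
coolant: 65/65 (binding)
steel: 37/55 (slack 18)
inspection: 37/37 (binding)
By complementary slackness, a constraint with positive slack has shadow price 0 → mill time, steel.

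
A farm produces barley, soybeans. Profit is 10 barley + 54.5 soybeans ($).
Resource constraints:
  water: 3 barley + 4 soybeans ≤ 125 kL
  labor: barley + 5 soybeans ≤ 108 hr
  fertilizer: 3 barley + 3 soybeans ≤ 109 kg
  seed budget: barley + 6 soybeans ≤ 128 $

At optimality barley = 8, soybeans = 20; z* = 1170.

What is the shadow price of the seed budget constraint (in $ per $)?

Check each constraint at x*: water 104/125 (slack 21); labor 108/108 (tight); fertilizer 84/109 (slack 25); seed budget 128/128 (tight).
Since water, fertilizer are not tight, their duals are 0.
From A_Bᵀ y = c: 1·y_labor + 1·y_seed budget = 10; 5·y_labor + 6·y_seed budget = 54.5.
→ y_labor = 5.5 and y_seed budget = 4.5.
Shadow price of seed budget = 4.5.

4.5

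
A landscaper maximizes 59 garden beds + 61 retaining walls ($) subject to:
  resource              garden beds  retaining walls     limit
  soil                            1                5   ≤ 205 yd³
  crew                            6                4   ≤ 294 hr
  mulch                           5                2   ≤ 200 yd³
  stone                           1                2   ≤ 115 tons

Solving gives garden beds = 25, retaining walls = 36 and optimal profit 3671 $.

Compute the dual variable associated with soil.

5

Check each constraint at x*: soil 205/205 (tight); crew 294/294 (tight); mulch 197/200 (slack 3); stone 97/115 (slack 18).
Since mulch, stone are not tight, their duals are 0.
From A_Bᵀ y = c: 1·y_soil + 6·y_crew = 59; 5·y_soil + 4·y_crew = 61.
→ y_soil = 5 and y_crew = 9.
Shadow price of soil = 5.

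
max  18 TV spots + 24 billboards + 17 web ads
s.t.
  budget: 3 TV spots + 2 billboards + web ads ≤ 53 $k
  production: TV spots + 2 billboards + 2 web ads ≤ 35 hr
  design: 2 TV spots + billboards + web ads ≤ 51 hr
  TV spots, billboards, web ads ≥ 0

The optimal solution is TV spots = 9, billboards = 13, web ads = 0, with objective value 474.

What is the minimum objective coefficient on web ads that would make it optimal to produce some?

At the optimum: budget uses 53 of 53 (binding); production uses 35 of 35 (binding); design uses 31 of 51 (slack = 20).
Slack constraints have shadow price 0 (complementary slackness).
Dual feasibility on the basic columns requires 3·y_budget + 1·y_production = 18, 2·y_budget + 2·y_production = 24.
→ y_budget = 3 and y_production = 9.
web ads enters the basis when its profit ≥ yᵀa₃ = 3·1 + 9·2 = 21.

21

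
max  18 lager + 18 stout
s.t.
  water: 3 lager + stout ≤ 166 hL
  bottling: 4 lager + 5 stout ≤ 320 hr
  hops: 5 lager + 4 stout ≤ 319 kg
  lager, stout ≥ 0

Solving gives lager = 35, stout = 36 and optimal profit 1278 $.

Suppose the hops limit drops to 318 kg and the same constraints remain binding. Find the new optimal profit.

1276

Binding: bottling and hops. Non-binding: water (25 unused).
Slack constraints have shadow price 0 (complementary slackness).
Dual feasibility on the basic columns requires 4·y_bottling + 5·y_hops = 18, 5·y_bottling + 4·y_hops = 18.
→ y_bottling = 2 and y_hops = 2.
Δz = y_hops·Δb = 2 × (-1) = -2, so new z* = 1278 − 2 = 1276.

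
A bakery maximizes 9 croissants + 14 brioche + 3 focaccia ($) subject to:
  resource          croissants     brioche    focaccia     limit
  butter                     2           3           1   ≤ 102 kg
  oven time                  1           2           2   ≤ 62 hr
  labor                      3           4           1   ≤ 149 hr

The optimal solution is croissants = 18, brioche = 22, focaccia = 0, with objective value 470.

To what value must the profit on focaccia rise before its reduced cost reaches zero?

Binding: butter and oven time. Non-binding: labor (7 unused).
By complementary slackness, y = 0 for the non-binding constraint.
From A_Bᵀ y = c: 2·y_butter + 1·y_oven time = 9; 3·y_butter + 2·y_oven time = 14.
Solving: y_butter = 4, y_oven time = 1.
focaccia enters the basis when its profit ≥ yᵀa₃ = 4·1 + 1·2 = 6.

6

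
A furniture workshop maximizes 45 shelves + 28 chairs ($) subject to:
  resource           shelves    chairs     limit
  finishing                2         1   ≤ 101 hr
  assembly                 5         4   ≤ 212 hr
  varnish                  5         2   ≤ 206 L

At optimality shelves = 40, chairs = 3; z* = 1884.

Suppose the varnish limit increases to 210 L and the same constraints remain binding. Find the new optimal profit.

1900

At the optimum: finishing uses 83 of 101 (slack = 18); assembly uses 212 of 212 (binding); varnish uses 206 of 206 (binding).
Slack constraints have shadow price 0 (complementary slackness).
From A_Bᵀ y = c: 5·y_assembly + 5·y_varnish = 45; 4·y_assembly + 2·y_varnish = 28.
→ y_assembly = 5 and y_varnish = 4.
Δz = y_varnish·Δb = 4 × (4) = 16, so new z* = 1884 + 16 = 1900.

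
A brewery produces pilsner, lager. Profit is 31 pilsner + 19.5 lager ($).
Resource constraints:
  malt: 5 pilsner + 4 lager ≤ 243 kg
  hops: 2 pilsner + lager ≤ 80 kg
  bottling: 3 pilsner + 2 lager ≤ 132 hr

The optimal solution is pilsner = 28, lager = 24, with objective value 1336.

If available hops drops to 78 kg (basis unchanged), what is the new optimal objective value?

Binding: hops and bottling. Non-binding: malt (7 unused).
Since malt is not tight, its dual is 0.
The binding rows give the dual system: 2·y_hops + 3·y_bottling = 31 and 1·y_hops + 2·y_bottling = 19.5.
Solving: y_hops = 3.5, y_bottling = 8.
Δz = y_hops·Δb = 3.5 × (-2) = -7, so new z* = 1336 − 7 = 1329.

1329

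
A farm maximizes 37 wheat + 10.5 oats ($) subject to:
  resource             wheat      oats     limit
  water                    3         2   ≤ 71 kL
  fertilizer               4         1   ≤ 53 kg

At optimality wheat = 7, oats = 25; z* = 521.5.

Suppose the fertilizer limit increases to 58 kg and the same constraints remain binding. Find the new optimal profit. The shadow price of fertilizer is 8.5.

Δb = 5, so new z* = 521.5 + (8.5)·(5) = 521.5 + 42.5 = 564.

564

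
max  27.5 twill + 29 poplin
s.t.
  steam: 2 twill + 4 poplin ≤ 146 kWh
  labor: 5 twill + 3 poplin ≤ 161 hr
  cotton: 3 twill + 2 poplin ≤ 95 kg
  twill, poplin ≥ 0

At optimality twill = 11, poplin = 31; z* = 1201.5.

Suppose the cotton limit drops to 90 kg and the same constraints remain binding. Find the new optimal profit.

1169

At the optimum: steam uses 146 of 146 (binding); labor uses 148 of 161 (slack = 13); cotton uses 95 of 95 (binding).
Since labor is not tight, its dual is 0.
The binding rows give the dual system: 2·y_steam + 3·y_cotton = 27.5 and 4·y_steam + 2·y_cotton = 29.
This yields shadow prices y_steam = 4, y_cotton = 6.5.
Δz = y_cotton·Δb = 6.5 × (-5) = -32.5, so new z* = 1201.5 − 32.5 = 1169.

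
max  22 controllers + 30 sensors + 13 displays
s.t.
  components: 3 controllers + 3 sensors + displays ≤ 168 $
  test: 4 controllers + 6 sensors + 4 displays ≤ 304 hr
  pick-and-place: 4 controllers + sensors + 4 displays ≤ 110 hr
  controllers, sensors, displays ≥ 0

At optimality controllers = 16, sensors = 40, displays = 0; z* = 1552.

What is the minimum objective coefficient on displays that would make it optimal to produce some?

Binding: components and test. Non-binding: pick-and-place (6 unused).
By complementary slackness, y = 0 for the non-binding constraint.
From A_Bᵀ y = c: 3·y_components + 4·y_test = 22; 3·y_components + 6·y_test = 30.
This yields shadow prices y_components = 2, y_test = 4.
displays enters the basis when its profit ≥ yᵀa₃ = 2·1 + 4·4 = 18.

18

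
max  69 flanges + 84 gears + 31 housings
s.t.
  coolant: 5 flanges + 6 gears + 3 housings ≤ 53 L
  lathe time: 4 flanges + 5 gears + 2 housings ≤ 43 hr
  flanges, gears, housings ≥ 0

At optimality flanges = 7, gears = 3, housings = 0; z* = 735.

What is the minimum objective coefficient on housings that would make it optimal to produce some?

39

Check each constraint at x*: coolant 53/53 (tight); lathe time 43/43 (tight).
From A_Bᵀ y = c: 5·y_coolant + 4·y_lathe time = 69; 6·y_coolant + 5·y_lathe time = 84.
Solving: y_coolant = 9, y_lathe time = 6.
housings enters the basis when its profit ≥ yᵀa₃ = 9·3 + 6·2 = 39.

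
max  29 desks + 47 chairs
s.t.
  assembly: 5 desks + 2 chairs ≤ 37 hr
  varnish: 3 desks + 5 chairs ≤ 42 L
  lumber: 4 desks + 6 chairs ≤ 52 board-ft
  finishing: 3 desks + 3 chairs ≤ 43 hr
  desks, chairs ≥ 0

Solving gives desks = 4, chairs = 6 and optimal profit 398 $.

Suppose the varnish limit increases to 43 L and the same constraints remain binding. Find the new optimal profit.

405

Check each constraint at x*: assembly 32/37 (slack 5); varnish 42/42 (tight); lumber 52/52 (tight); finishing 30/43 (slack 13).
By complementary slackness, y = 0 for the non-binding constraints.
The binding rows give the dual system: 3·y_varnish + 4·y_lumber = 29 and 5·y_varnish + 6·y_lumber = 47.
→ y_varnish = 7 and y_lumber = 2.
Δz = y_varnish·Δb = 7 × (1) = 7, so new z* = 398 + 7 = 405.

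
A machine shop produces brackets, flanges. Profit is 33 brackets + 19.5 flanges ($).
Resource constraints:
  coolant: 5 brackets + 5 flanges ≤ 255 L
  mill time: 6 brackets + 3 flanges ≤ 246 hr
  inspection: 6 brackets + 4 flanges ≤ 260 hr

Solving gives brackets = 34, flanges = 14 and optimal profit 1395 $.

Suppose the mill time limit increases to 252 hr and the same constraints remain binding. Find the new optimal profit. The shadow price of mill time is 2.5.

Δb = 6, so new z* = 1395 + (2.5)·(6) = 1395 + 15 = 1410.

1410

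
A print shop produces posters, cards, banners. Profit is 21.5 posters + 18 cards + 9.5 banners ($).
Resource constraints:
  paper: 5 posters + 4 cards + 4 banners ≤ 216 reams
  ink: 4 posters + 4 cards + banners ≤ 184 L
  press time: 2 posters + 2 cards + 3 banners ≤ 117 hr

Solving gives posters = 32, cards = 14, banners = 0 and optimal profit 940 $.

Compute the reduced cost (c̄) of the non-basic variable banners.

Check each constraint at x*: paper 216/216 (tight); ink 184/184 (tight); press time 92/117 (slack 25).
By complementary slackness, y = 0 for the non-binding constraint.
The binding rows give the dual system: 5·y_paper + 4·y_ink = 21.5 and 4·y_paper + 4·y_ink = 18.
This yields shadow prices y_paper = 3.5, y_ink = 1.
Reduced cost of banners: c₃ − yᵀa₃ = 9.5 − (3.5·4 + 1·1) = 9.5 − 15 = -5.5.

-5.5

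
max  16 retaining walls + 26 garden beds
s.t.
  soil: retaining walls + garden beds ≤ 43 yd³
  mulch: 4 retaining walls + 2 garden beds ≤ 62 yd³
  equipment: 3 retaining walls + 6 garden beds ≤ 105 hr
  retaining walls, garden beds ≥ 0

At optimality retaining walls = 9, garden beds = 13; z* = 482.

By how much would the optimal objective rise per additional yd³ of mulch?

Check each constraint at x*: soil 22/43 (slack 21); mulch 62/62 (tight); equipment 105/105 (tight).
Slack constraints have shadow price 0 (complementary slackness).
From A_Bᵀ y = c: 4·y_mulch + 3·y_equipment = 16; 2·y_mulch + 6·y_equipment = 26.
→ y_mulch = 1 and y_equipment = 4.
Shadow price of mulch = 1.

1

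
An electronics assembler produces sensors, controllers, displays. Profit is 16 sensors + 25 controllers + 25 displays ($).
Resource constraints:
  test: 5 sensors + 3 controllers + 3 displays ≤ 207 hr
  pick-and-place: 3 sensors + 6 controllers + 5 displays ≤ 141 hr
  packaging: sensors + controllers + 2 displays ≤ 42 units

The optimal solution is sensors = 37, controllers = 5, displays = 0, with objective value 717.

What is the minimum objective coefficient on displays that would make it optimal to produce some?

At the optimum: test uses 200 of 207 (slack = 7); pick-and-place uses 141 of 141 (binding); packaging uses 42 of 42 (binding).
By complementary slackness, y = 0 for the non-binding constraint.
The binding rows give the dual system: 3·y_pick-and-place + 1·y_packaging = 16 and 6·y_pick-and-place + 1·y_packaging = 25.
Solving: y_pick-and-place = 3, y_packaging = 7.
displays enters the basis when its profit ≥ yᵀa₃ = 3·5 + 7·2 = 29.

29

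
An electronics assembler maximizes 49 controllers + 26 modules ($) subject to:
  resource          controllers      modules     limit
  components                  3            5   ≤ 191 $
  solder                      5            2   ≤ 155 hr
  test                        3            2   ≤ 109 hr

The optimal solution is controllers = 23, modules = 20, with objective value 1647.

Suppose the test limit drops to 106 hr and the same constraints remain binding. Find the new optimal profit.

Binding: solder and test. Non-binding: components (22 unused).
Since components is not tight, its dual is 0.
Dual feasibility on the basic columns requires 5·y_solder + 3·y_test = 49, 2·y_solder + 2·y_test = 26.
This yields shadow prices y_solder = 5, y_test = 8.
Δz = y_test·Δb = 8 × (-3) = -24, so new z* = 1647 − 24 = 1623.

1623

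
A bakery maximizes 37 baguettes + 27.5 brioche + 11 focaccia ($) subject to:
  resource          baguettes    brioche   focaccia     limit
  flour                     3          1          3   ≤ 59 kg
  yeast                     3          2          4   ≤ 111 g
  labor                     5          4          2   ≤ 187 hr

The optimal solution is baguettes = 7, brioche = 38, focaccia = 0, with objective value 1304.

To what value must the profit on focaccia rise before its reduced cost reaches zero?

17.5

Check each constraint at x*: flour 59/59 (tight); yeast 97/111 (slack 14); labor 187/187 (tight).
Since yeast is not tight, its dual is 0.
From A_Bᵀ y = c: 3·y_flour + 5·y_labor = 37; 1·y_flour + 4·y_labor = 27.5.
→ y_flour = 1.5 and y_labor = 6.5.
focaccia enters the basis when its profit ≥ yᵀa₃ = 1.5·3 + 6.5·2 = 17.5.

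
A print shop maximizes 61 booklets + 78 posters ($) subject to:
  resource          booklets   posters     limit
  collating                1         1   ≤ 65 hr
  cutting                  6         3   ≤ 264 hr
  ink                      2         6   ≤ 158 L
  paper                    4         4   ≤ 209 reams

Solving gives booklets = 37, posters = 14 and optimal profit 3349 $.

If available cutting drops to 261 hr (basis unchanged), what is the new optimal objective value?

3328

At the optimum: collating uses 51 of 65 (slack = 14); cutting uses 264 of 264 (binding); ink uses 158 of 158 (binding); paper uses 204 of 209 (slack = 5).
By complementary slackness, y = 0 for the non-binding constraints.
From A_Bᵀ y = c: 6·y_cutting + 2·y_ink = 61; 3·y_cutting + 6·y_ink = 78.
This yields shadow prices y_cutting = 7, y_ink = 9.5.
Δz = y_cutting·Δb = 7 × (-3) = -21, so new z* = 3349 − 21 = 3328.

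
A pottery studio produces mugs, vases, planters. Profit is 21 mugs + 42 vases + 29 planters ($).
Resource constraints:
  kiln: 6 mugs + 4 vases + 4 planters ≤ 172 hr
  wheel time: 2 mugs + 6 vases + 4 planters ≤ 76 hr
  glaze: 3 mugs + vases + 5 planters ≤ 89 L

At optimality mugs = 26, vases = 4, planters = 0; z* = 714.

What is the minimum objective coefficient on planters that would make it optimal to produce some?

30

Binding: kiln and wheel time. Non-binding: glaze (7 unused).
Slack constraints have shadow price 0 (complementary slackness).
Dual feasibility on the basic columns requires 6·y_kiln + 2·y_wheel time = 21, 4·y_kiln + 6·y_wheel time = 42.
This yields shadow prices y_kiln = 1.5, y_wheel time = 6.
planters enters the basis when its profit ≥ yᵀa₃ = 1.5·4 + 6·4 = 30.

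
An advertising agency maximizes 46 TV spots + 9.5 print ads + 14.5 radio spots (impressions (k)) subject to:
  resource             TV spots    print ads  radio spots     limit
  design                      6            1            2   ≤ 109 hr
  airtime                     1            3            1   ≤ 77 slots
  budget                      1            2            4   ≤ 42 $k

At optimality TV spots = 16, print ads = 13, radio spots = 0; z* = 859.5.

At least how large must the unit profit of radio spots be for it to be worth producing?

At the optimum: design uses 109 of 109 (binding); airtime uses 55 of 77 (slack = 22); budget uses 42 of 42 (binding).
Since airtime is not tight, its dual is 0.
The binding rows give the dual system: 6·y_design + 1·y_budget = 46 and 1·y_design + 2·y_budget = 9.5.
→ y_design = 7.5 and y_budget = 1.
radio spots enters the basis when its profit ≥ yᵀa₃ = 7.5·2 + 1·4 = 19.

19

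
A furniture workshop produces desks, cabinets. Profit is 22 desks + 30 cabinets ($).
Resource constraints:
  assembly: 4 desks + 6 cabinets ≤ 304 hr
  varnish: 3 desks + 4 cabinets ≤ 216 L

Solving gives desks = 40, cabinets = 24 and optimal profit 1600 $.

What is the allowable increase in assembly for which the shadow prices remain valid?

Binding constraints: assembly, varnish. The basis is B = [[4,6],[3,4]] with det -2.
Per unit increase in assembly, x* moves by d = (-2, 1.5).
The basis stays optimal until desks reaches 0; allowable increase = 20 hr.

20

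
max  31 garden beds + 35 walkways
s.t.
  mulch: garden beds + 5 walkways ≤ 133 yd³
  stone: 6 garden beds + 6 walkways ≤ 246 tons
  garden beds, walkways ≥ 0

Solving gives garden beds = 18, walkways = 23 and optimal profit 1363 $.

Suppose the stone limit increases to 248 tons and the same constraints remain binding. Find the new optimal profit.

1373

Check each constraint at x*: mulch 133/133 (tight); stone 246/246 (tight).
From A_Bᵀ y = c: 1·y_mulch + 6·y_stone = 31; 5·y_mulch + 6·y_stone = 35.
→ y_mulch = 1 and y_stone = 5.
Δz = y_stone·Δb = 5 × (2) = 10, so new z* = 1363 + 10 = 1373.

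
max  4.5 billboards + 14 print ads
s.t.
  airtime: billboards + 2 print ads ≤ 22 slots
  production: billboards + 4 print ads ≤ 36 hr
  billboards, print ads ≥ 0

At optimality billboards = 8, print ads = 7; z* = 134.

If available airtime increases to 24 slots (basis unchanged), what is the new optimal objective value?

138

At the optimum: airtime uses 22 of 22 (binding); production uses 36 of 36 (binding).
Dual feasibility on the basic columns requires 1·y_airtime + 1·y_production = 4.5, 2·y_airtime + 4·y_production = 14.
→ y_airtime = 2 and y_production = 2.5.
Δz = y_airtime·Δb = 2 × (2) = 4, so new z* = 134 + 4 = 138.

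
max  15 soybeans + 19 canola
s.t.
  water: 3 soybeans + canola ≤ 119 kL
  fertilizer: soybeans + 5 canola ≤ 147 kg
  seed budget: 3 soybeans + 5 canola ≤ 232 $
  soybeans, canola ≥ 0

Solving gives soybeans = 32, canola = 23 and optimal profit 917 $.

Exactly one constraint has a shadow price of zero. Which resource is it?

water: 119/119 (binding)
fertilizer: 147/147 (binding)
seed budget: 211/232 (slack 21)
By complementary slackness, a constraint with positive slack has shadow price 0 → seed budget.

seed budget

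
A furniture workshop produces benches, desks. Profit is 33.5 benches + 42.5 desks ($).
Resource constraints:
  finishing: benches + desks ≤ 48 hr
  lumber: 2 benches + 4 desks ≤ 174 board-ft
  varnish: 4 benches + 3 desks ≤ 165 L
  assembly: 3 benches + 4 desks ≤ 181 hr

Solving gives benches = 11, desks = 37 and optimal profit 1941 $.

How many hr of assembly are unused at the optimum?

assembly used = 3·11 + 4·37 = 181; slack = 181 − 181 = 0.

0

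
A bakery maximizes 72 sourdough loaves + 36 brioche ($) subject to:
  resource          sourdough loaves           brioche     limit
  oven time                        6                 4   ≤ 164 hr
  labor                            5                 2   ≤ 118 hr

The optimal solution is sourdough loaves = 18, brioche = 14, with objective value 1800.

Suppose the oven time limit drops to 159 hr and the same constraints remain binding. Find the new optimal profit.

Both oven time and labor are binding at x*.
From A_Bᵀ y = c: 6·y_oven time + 5·y_labor = 72; 4·y_oven time + 2·y_labor = 36.
Solving: y_oven time = 4.5, y_labor = 9.
Δz = y_oven time·Δb = 4.5 × (-5) = -22.5, so new z* = 1800 − 22.5 = 1777.5.

1777.5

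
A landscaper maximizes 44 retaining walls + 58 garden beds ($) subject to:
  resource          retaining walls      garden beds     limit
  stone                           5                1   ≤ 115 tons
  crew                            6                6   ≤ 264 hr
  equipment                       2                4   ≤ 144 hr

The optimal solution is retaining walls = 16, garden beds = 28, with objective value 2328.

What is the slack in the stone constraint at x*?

stone used = 5·16 + 1·28 = 108; slack = 115 − 108 = 7.

7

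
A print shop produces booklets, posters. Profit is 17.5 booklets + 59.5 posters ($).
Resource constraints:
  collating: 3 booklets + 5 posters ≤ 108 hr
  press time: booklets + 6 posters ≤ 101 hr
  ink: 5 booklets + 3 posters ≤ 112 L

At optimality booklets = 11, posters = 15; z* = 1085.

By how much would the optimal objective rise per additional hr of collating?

3.5

At the optimum: collating uses 108 of 108 (binding); press time uses 101 of 101 (binding); ink uses 100 of 112 (slack = 12).
Slack constraints have shadow price 0 (complementary slackness).
The binding rows give the dual system: 3·y_collating + 1·y_press time = 17.5 and 5·y_collating + 6·y_press time = 59.5.
Solving: y_collating = 3.5, y_press time = 7.
Shadow price of collating = 3.5.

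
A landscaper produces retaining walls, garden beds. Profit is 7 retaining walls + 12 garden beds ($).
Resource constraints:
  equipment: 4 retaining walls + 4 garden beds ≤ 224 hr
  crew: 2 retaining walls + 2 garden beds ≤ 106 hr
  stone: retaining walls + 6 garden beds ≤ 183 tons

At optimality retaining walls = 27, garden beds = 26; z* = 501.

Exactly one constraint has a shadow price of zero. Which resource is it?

equipment: 212/224 (slack 12)
crew: 106/106 (binding)
stone: 183/183 (binding)
By complementary slackness, a constraint with positive slack has shadow price 0 → equipment.

equipment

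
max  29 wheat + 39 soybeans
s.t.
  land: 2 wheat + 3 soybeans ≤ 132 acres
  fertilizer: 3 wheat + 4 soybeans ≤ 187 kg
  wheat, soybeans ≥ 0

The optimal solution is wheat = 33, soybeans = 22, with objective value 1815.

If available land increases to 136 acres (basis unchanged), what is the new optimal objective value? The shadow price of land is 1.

Δb = 4, so new z* = 1815 + (1)·(4) = 1815 + 4 = 1819.

1819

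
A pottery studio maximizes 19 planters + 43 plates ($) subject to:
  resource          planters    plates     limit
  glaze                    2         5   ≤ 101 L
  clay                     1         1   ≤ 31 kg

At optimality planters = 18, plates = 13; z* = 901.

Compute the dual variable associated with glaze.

Check each constraint at x*: glaze 101/101 (tight); clay 31/31 (tight).
From A_Bᵀ y = c: 2·y_glaze + 1·y_clay = 19; 5·y_glaze + 1·y_clay = 43.
This yields shadow prices y_glaze = 8, y_clay = 3.
Shadow price of glaze = 8.

8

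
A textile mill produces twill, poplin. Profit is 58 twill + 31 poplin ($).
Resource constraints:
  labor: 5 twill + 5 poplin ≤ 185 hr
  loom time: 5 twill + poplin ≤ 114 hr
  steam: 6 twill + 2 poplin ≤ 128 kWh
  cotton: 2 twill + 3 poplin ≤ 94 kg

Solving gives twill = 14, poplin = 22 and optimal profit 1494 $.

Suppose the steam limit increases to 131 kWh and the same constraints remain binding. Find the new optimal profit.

At the optimum: labor uses 180 of 185 (slack = 5); loom time uses 92 of 114 (slack = 22); steam uses 128 of 128 (binding); cotton uses 94 of 94 (binding).
Since labor, loom time are not tight, their duals are 0.
Dual feasibility on the basic columns requires 6·y_steam + 2·y_cotton = 58, 2·y_steam + 3·y_cotton = 31.
This yields shadow prices y_steam = 8, y_cotton = 5.
Δz = y_steam·Δb = 8 × (3) = 24, so new z* = 1494 + 24 = 1518.

1518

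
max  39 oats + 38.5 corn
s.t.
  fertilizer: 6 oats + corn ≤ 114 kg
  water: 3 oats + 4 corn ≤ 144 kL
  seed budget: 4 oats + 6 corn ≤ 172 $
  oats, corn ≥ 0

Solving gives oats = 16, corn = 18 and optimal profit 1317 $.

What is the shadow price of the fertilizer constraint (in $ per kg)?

Binding: fertilizer and seed budget. Non-binding: water (24 unused).
By complementary slackness, y = 0 for the non-binding constraint.
Dual feasibility on the basic columns requires 6·y_fertilizer + 4·y_seed budget = 39, 1·y_fertilizer + 6·y_seed budget = 38.5.
This yields shadow prices y_fertilizer = 2.5, y_seed budget = 6.
Shadow price of fertilizer = 2.5.

2.5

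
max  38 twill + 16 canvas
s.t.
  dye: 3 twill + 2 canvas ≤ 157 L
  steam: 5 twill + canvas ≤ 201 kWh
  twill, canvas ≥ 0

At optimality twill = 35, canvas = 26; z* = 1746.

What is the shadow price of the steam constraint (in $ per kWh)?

Check each constraint at x*: dye 157/157 (tight); steam 201/201 (tight).
Dual feasibility on the basic columns requires 3·y_dye + 5·y_steam = 38, 2·y_dye + 1·y_steam = 16.
This yields shadow prices y_dye = 6, y_steam = 4.
Shadow price of steam = 4.

4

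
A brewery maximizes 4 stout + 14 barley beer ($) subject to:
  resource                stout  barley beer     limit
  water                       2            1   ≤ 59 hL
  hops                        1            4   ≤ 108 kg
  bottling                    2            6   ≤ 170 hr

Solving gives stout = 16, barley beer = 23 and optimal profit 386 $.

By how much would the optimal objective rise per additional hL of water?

Check each constraint at x*: water 55/59 (slack 4); hops 108/108 (tight); bottling 170/170 (tight).
Slack constraints have shadow price 0 (complementary slackness).
The binding rows give the dual system: 1·y_hops + 2·y_bottling = 4 and 4·y_hops + 6·y_bottling = 14.
→ y_hops = 2 and y_bottling = 1.
Shadow price of water = 0.

0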